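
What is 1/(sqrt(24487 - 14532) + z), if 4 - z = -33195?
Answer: 33199/1102163646 - sqrt(9955)/1102163646 ≈ 3.0031e-5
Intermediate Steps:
z = 33199 (z = 4 - 1*(-33195) = 4 + 33195 = 33199)
1/(sqrt(24487 - 14532) + z) = 1/(sqrt(24487 - 14532) + 33199) = 1/(sqrt(9955) + 33199) = 1/(33199 + sqrt(9955))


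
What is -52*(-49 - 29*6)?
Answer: 11596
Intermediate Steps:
-52*(-49 - 29*6) = -52*(-49 - 174) = -52*(-223) = 11596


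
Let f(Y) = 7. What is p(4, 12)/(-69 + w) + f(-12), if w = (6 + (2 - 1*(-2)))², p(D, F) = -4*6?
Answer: 193/31 ≈ 6.2258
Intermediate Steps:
p(D, F) = -24
w = 100 (w = (6 + (2 + 2))² = (6 + 4)² = 10² = 100)
p(4, 12)/(-69 + w) + f(-12) = -24/(-69 + 100) + 7 = -24/31 + 7 = 193/31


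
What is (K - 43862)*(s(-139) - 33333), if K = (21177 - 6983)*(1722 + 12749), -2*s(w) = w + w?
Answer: -6816637253328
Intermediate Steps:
s(w) = -w (s(w) = -(w + w)/2 = -w)
K = 205401374 (K = 14194*14471 = 205401374)
(K - 43862)*(s(-139) - 33333) = (205401374 - 43862)*(-1*(-139) - 33333) = 205357512*(139 - 33333) = 205357512*(-33194) = -6816637253328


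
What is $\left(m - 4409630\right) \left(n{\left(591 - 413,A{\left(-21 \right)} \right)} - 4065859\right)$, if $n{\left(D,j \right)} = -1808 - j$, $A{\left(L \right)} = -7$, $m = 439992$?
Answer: $16147137707080$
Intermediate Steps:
$\left(m - 4409630\right) \left(n{\left(591 - 413,A{\left(-21 \right)} \right)} - 4065859\right) = \left(439992 - 4409630\right) \left(\left(-1808 - -7\right) - 4065859\right) = - 3969638 \left(\left(-1808 + 7\right) - 4065859\right) = - 3969638 \left(-1801 - 4065859\right) = \left(-3969638\right) \left(-4067660\right) = 16147137707080$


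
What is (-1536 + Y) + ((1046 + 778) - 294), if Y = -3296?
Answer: -3302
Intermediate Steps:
(-1536 + Y) + ((1046 + 778) - 294) = (-1536 - 3296) + ((1046 + 778) - 294) = -4832 + (1824 - 294) = -4832 + 1530 = -3302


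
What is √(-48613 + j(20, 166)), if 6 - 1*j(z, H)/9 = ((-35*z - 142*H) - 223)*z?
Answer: √4360541 ≈ 2088.2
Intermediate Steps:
j(z, H) = 54 - 9*z*(-223 - 142*H - 35*z) (j(z, H) = 54 - 9*((-35*z - 142*H) - 223)*z = 54 - 9*((-142*H - 35*z) - 223)*z = 54 - 9*(-223 - 142*H - 35*z)*z = 54 - 9*z*(-223 - 142*H - 35*z))
√(-48613 + j(20, 166)) = √(-48613 + (54 + 315*20² + 2007*20 + 1278*166*20)) = √(-48613 + (54 + 315*400 + 40140 + 4242960)) = √(-48613 + (54 + 126000 + 40140 + 4242960)) = √(-48613 + 4409154) = √4360541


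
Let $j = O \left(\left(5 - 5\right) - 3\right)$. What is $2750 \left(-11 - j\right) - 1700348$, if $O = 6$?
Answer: $-1681098$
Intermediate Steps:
$j = -18$ ($j = 6 \left(\left(5 - 5\right) - 3\right) = 6 \left(0 - 3\right) = 6 \left(-3\right) = -18$)
$2750 \left(-11 - j\right) - 1700348 = 2750 \left(-11 - -18\right) - 1700348 = 2750 \left(-11 + 18\right) - 1700348 = 2750 \cdot 7 - 1700348 = 19250 - 1700348 = -1681098$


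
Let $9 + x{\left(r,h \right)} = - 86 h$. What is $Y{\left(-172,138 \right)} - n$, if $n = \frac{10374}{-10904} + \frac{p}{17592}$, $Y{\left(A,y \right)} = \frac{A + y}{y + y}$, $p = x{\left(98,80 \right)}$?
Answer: $\frac{224237229}{183830536} \approx 1.2198$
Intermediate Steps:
$x{\left(r,h \right)} = -9 - 86 h$
$p = -6889$ ($p = -9 - 6880 = -6889$)
$Y{\left(A,y \right)} = \frac{A + y}{2 y}$
$n = - \frac{32202133}{23977896}$ ($n = \frac{10374}{-10904} - \frac{6889}{17592} = 10374 \left(- \frac{1}{10904}\right) - \frac{6889}{17592} = - \frac{5187}{5452} - \frac{6889}{17592} = - \frac{32202133}{23977896} \approx -1.343$)
$Y{\left(-172,138 \right)} - n = \frac{-172 + 138}{2 \cdot 138} - - \frac{32202133}{23977896} = \frac{1}{2} \cdot \frac{1}{138} \left(-34\right) + \frac{32202133}{23977896} = - \frac{17}{138} + \frac{32202133}{23977896} = \frac{224237229}{183830536}$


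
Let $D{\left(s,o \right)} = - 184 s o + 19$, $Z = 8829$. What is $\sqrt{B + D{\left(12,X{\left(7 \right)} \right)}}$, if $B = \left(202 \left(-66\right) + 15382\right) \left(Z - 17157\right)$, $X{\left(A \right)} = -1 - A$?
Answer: $i \sqrt{17054717} \approx 4129.7 i$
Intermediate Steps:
$D{\left(s,o \right)} = 19 - 184 o s$ ($D{\left(s,o \right)} = - 184 o s + 19 = 19 - 184 o s$)
$B = -17072400$ ($B = \left(202 \left(-66\right) + 15382\right) \left(8829 - 17157\right) = \left(-13332 + 15382\right) \left(-8328\right) = 2050 \left(-8328\right) = -17072400$)
$\sqrt{B + D{\left(12,X{\left(7 \right)} \right)}} = \sqrt{-17072400 - \left(-19 + 184 \left(-1 - 7\right) 12\right)} = \sqrt{-17072400 - \left(-19 - 17664\right)} = \sqrt{-17072400 + \left(19 + 17664\right)} = \sqrt{-17072400 + 17683} = \sqrt{-17054717} = i \sqrt{17054717}$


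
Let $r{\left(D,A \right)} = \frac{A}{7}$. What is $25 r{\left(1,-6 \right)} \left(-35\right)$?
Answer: $750$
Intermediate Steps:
$r{\left(D,A \right)} = \frac{A}{7}$ ($r{\left(D,A \right)} = A \frac{1}{7} = \frac{A}{7}$)
$25 r{\left(1,-6 \right)} \left(-35\right) = 25 \cdot \frac{1}{7} \left(-6\right) \left(-35\right) = 25 \left(- \frac{6}{7}\right) \left(-35\right) = \left(- \frac{150}{7}\right) \left(-35\right) = 750$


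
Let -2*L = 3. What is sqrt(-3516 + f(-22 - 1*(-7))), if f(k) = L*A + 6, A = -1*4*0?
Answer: 3*I*sqrt(390) ≈ 59.245*I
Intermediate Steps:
L = -3/2 (L = -1/2*3 = -3/2 ≈ -1.5000)
A = 0 (A = -4*0 = 0)
f(k) = 6 (f(k) = -3/2*0 + 6 = 0 + 6 = 6)
sqrt(-3516 + f(-22 - 1*(-7))) = sqrt(-3516 + 6) = sqrt(-3510) = 3*I*sqrt(390)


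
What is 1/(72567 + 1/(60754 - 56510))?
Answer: 4244/307974349 ≈ 1.3780e-5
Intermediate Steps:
1/(72567 + 1/(60754 - 56510)) = 1/(72567 + 1/4244) = 1/(307974349/4244) = 4244/307974349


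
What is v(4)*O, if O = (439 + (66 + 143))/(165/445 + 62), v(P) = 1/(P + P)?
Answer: 7209/5551 ≈ 1.2987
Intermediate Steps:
v(P) = 1/(2*P)
O = 57672/5551 (O = (439 + 209)/(165*(1/445) + 62) = 648/(33/89 + 62) = 648/(5551/89) = 648*(89/5551) = 57672/5551 ≈ 10.389)
v(4)*O = ((½)/4)*(57672/5551) = ((½)*(¼))*(57672/5551) = (⅛)*(57672/5551) = 7209/5551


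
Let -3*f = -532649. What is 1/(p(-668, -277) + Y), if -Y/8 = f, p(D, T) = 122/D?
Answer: -1002/1423238311 ≈ -7.0403e-7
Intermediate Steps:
f = 532649/3 (f = -⅓*(-532649) = 532649/3 ≈ 1.7755e+5)
Y = -4261192/3 (Y = -8*532649/3 = -4261192/3 ≈ -1.4204e+6)
1/(p(-668, -277) + Y) = 1/(122/(-668) - 4261192/3) = 1/(122*(-1/668) - 4261192/3) = 1/(-61/334 - 4261192/3) = 1/(-1423238311/1002) = -1002/1423238311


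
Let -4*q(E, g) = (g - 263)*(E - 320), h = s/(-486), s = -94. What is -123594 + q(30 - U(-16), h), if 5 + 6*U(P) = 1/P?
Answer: -2217591431/15552 ≈ -1.4259e+5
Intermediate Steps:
U(P) = -5/6 + 1/(6*P)
h = 47/243 (h = -94/(-486) = -94*(-1/486) = 47/243 ≈ 0.19342)
q(E, g) = -(-320 + E)*(-263 + g)/4 (q(E, g) = -(g - 263)*(E - 320)/4 = -(-263 + g)*(-320 + E)/4 = -(-320 + E)*(-263 + g)/4)
-123594 + q(30 - U(-16), h) = -123594 + (-21040 + 80*(47/243) + 263*(30 - (1 - 5*(-16))/(6*(-16)))/4 - 1/4*(30 - (1 - 5*(-16))/(6*(-16)))*47/243) = -123594 + (-21040 + 3760/243 + 263*(30 - (-1)*(1 + 80)/(6*16))/4 - 1/4*(30 - (-1)*(1 + 80)/(6*16))*47/243) = -123594 + (-21040 + 3760/243 + 263*(30 - (-1)*81/(6*16))/4 - 1/4*(30 - (-1)*81/(6*16))*47/243) = -123594 + (-21040 + 3760/243 + 263*(30 - 1*(-27/32))/4 - 1/4*(30 - 1*(-27/32))*47/243) = -123594 + (-21040 + 3760/243 + 263*(30 + 27/32)/4 - 1/4*(30 + 27/32)*47/243) = -123594 + (-21040 + 3760/243 + (263/4)*(987/32) - 1/4*987/32*47/243) = -123594 + (-21040 + 3760/243 + 259581/128 - 15463/10368) = -123594 - 295457543/15552 = -2217591431/15552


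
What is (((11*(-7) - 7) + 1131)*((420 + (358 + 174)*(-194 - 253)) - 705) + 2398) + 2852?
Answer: -249273933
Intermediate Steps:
(((11*(-7) - 7) + 1131)*((420 + (358 + 174)*(-194 - 253)) - 705) + 2398) + 2852 = (((-77 - 7) + 1131)*((420 + 532*(-447)) - 705) + 2398) + 2852 = ((-84 + 1131)*((420 - 237804) - 705) + 2398) + 2852 = (1047*(-237384 - 705) + 2398) + 2852 = (1047*(-238089) + 2398) + 2852 = (-249279183 + 2398) + 2852 = -249276785 + 2852 = -249273933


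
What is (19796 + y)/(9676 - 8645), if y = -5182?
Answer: 14614/1031 ≈ 14.175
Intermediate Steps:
(19796 + y)/(9676 - 8645) = (19796 - 5182)/(9676 - 8645) = 14614/1031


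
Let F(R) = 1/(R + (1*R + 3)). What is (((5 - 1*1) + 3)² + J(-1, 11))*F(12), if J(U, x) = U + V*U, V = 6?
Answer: 14/9 ≈ 1.5556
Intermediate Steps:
J(U, x) = 7*U (J(U, x) = U + 6*U = 7*U)
F(R) = 1/(3 + 2*R) (F(R) = 1/(R + (R + 3)) = 1/(R + (3 + R)) = 1/(3 + 2*R))
(((5 - 1*1) + 3)² + J(-1, 11))*F(12) = (((5 - 1*1) + 3)² + 7*(-1))/(3 + 2*12) = (((5 - 1) + 3)² - 7)/(3 + 24) = ((4 + 3)² - 7)/27 = (7² - 7)*(1/27) = (49 - 7)*(1/27) = 42*(1/27) = 14/9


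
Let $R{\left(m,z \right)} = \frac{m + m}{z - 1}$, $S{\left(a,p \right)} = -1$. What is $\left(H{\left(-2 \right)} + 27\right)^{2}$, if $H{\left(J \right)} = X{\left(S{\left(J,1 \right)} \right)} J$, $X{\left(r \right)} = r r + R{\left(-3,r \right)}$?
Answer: $361$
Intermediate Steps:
$R{\left(m,z \right)} = \frac{2 m}{-1 + z}$
$X{\left(r \right)} = r^{2} - \frac{6}{-1 + r}$ ($X{\left(r \right)} = r r + 2 \left(-3\right) \frac{1}{-1 + r} = r^{2} - \frac{6}{-1 + r}$)
$H{\left(J \right)} = 4 J$ ($H{\left(J \right)} = \frac{-6 + \left(-1\right)^{2} \left(-1 - 1\right)}{-1 - 1} J = \frac{-6 + 1 \left(-2\right)}{-2} J = - \frac{-6 - 2}{2} J = \left(- \frac{1}{2}\right) \left(-8\right) J = 4 J$)
$\left(H{\left(-2 \right)} + 27\right)^{2} = \left(4 \left(-2\right) + 27\right)^{2} = \left(-8 + 27\right)^{2} = 19^{2} = 361$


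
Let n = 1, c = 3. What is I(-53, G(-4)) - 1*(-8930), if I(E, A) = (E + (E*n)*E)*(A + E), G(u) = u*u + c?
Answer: -84774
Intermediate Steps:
G(u) = 3 + u² (G(u) = u*u + 3 = u² + 3 = 3 + u²)
I(E, A) = (A + E)*(E + E²) (I(E, A) = (E + (E*1)*E)*(A + E) = (E + E*E)*(A + E) = (E + E²)*(A + E) = (A + E)*(E + E²))
I(-53, G(-4)) - 1*(-8930) = -53*((3 + (-4)²) - 53 + (-53)² + (3 + (-4)²)*(-53)) - 1*(-8930) = -53*((3 + 16) - 53 + 2809 + (3 + 16)*(-53)) + 8930 = -53*(19 - 53 + 2809 + 19*(-53)) + 8930 = -53*(19 - 53 + 2809 - 1007) + 8930 = -53*1768 + 8930 = -93704 + 8930 = -84774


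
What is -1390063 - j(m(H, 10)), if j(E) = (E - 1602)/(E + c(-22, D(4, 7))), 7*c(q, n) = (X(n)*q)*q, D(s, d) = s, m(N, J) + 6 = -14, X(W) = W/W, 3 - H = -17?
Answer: -239085159/172 ≈ -1.3900e+6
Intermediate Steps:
H = 20 (H = 3 - 1*(-17) = 3 + 17 = 20)
X(W) = 1
m(N, J) = -20 (m(N, J) = -6 - 14 = -20)
c(q, n) = q**2/7 (c(q, n) = ((1*q)*q)/7 = (q*q)/7 = q**2/7)
j(E) = (-1602 + E)/(484/7 + E) (j(E) = (E - 1602)/(E + (1/7)*(-22)**2) = (-1602 + E)/(E + (1/7)*484) = (-1602 + E)/(E + 484/7) = (-1602 + E)/(484/7 + E))
-1390063 - j(m(H, 10)) = -1390063 - 7*(-1602 - 20)/(484 + 7*(-20)) = -1390063 - 7*(-1622)/(484 - 140) = -1390063 - 7*(-1622)/344 = -1390063 - 1*(-5677/172) = -1390063 + 5677/172 = -239085159/172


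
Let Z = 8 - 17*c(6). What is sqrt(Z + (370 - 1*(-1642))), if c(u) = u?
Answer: sqrt(1918) ≈ 43.795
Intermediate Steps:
Z = -94 (Z = 8 - 17*6 = 8 - 102 = -94)
sqrt(Z + (370 - 1*(-1642))) = sqrt(-94 + (370 - 1*(-1642))) = sqrt(-94 + (370 + 1642)) = sqrt(-94 + 2012) = sqrt(1918)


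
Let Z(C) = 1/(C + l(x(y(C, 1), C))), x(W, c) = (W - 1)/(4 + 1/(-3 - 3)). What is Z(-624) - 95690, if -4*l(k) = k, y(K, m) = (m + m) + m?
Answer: -1373629973/14355 ≈ -95690.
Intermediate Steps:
y(K, m) = 3*m (y(K, m) = 2*m + m = 3*m)
x(W, c) = -6/23 + 6*W/23 (x(W, c) = (-1 + W)/(4 + 1/(-6)) = (-1 + W)/(4 - 1/6) = (-1 + W)/(23/6) = (-1 + W)*(6/23) = -6/23 + 6*W/23)
l(k) = -k/4
Z(C) = 1/(-3/23 + C) (Z(C) = 1/(C - (-6/23 + 6*(3*1)/23)/4) = 1/(C - (-6/23 + (6/23)*3)/4) = 1/(C - (-6/23 + 18/23)/4) = 1/(C - 1/4*12/23) = 1/(C - 3/23) = 1/(-3/23 + C))
Z(-624) - 95690 = 23/(-3 + 23*(-624)) - 95690 = 23/(-3 - 14352) - 95690 = 23/(-14355) - 95690 = 23*(-1/14355) - 95690 = -23/14355 - 95690 = -1373629973/14355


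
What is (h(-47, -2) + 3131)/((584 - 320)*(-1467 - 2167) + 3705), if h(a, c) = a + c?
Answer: -3082/955671 ≈ -0.0032250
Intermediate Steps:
(h(-47, -2) + 3131)/((584 - 320)*(-1467 - 2167) + 3705) = ((-47 - 2) + 3131)/((584 - 320)*(-1467 - 2167) + 3705) = (-49 + 3131)/(264*(-3634) + 3705) = 3082/(-959376 + 3705) = 3082/(-955671) = 3082*(-1/955671) = -3082/955671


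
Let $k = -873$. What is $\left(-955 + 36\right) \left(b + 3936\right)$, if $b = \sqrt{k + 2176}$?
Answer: $-3617184 - 919 \sqrt{1303} \approx -3.6504 \cdot 10^{6}$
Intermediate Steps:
$b = \sqrt{1303}$ ($b = \sqrt{-873 + 2176} = \sqrt{1303} \approx 36.097$)
$\left(-955 + 36\right) \left(b + 3936\right) = \left(-955 + 36\right) \left(\sqrt{1303} + 3936\right) = - 919 \left(3936 + \sqrt{1303}\right) = -3617184 - 919 \sqrt{1303}$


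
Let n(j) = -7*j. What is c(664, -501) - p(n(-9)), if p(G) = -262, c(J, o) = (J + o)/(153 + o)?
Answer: 91013/348 ≈ 261.53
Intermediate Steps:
c(J, o) = (J + o)/(153 + o)
c(664, -501) - p(n(-9)) = (664 - 501)/(153 - 501) - 1*(-262) = 163/(-348) + 262 = -1/348*163 + 262 = -163/348 + 262 = 91013/348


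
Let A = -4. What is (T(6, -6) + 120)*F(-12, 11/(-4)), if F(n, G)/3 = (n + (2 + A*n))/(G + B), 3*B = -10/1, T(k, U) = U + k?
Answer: -164160/73 ≈ -2248.8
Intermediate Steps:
B = -10/3 (B = (-10/1)/3 = (-10*1)/3 = (1/3)*(-10) = -10/3 ≈ -3.3333)
F(n, G) = 3*(2 - 3*n)/(-10/3 + G) (F(n, G) = 3*((n + (2 - 4*n))/(G - 10/3)) = 3*((2 - 3*n)/(-10/3 + G)) = 3*(2 - 3*n)/(-10/3 + G))
(T(6, -6) + 120)*F(-12, 11/(-4)) = ((-6 + 6) + 120)*(9*(2 - 3*(-12))/(-10 + 3*(11/(-4)))) = (0 + 120)*(9*(2 + 36)/(-10 + 3*(11*(-1/4)))) = 120*(9*38/(-10 + 3*(-11/4))) = 120*(9*38/(-10 - 33/4)) = 120*(9*38/(-73/4)) = 120*(9*(-4/73)*38) = 120*(-1368/73) = -164160/73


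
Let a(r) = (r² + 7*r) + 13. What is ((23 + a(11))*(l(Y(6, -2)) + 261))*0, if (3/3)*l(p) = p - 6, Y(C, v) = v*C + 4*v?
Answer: 0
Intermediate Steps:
Y(C, v) = 4*v + C*v (Y(C, v) = C*v + 4*v = 4*v + C*v)
a(r) = 13 + r² + 7*r
l(p) = -6 + p (l(p) = p - 6 = -6 + p)
((23 + a(11))*(l(Y(6, -2)) + 261))*0 = ((23 + (13 + 11² + 7*11))*((-6 - 2*(4 + 6)) + 261))*0 = ((23 + (13 + 121 + 77))*((-6 - 2*10) + 261))*0 = ((23 + 211)*((-6 - 20) + 261))*0 = (234*(-26 + 261))*0 = (234*235)*0 = 54990*0 = 0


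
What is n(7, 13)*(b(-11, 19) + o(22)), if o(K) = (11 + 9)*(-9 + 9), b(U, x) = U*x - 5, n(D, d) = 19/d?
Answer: -4066/13 ≈ -312.77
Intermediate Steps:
b(U, x) = -5 + U*x
o(K) = 0 (o(K) = 20*0 = 0)
n(7, 13)*(b(-11, 19) + o(22)) = (19/13)*((-5 - 11*19) + 0) = (19*(1/13))*((-5 - 209) + 0) = 19*(-214 + 0)/13 = (19/13)*(-214) = -4066/13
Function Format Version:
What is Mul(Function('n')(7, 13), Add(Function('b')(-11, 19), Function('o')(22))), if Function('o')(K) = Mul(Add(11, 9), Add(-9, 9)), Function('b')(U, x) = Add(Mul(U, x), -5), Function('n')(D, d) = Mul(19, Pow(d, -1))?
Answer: Rational(-4066, 13) ≈ -312.77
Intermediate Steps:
Function('b')(U, x) = Add(-5, Mul(U, x))
Function('o')(K) = 0 (Function('o')(K) = Mul(20, 0) = 0)
Mul(Function('n')(7, 13), Add(Function('b')(-11, 19), Function('o')(22))) = Mul(Mul(19, Pow(13, -1)), Add(Add(-5, Mul(-11, 19)), 0)) = Mul(Mul(19, Rational(1, 13)), Add(Add(-5, -209), 0)) = Mul(Rational(19, 13), Add(-214, 0)) = Mul(Rational(19, 13), -214) = Rational(-4066, 13)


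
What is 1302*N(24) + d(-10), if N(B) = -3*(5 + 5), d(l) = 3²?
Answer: -39051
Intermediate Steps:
d(l) = 9
N(B) = -30 (N(B) = -3*10 = -30)
1302*N(24) + d(-10) = 1302*(-30) + 9 = -39060 + 9 = -39051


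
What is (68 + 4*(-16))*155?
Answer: 620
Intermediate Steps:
(68 + 4*(-16))*155 = (68 - 64)*155 = 4*155 = 620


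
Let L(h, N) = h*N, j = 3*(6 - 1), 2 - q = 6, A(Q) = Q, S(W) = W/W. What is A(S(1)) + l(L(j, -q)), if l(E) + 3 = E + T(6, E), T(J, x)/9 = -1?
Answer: 49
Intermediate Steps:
T(J, x) = -9 (T(J, x) = 9*(-1) = -9)
S(W) = 1
q = -4 (q = 2 - 1*6 = 2 - 6 = -4)
j = 15 (j = 3*5 = 15)
L(h, N) = N*h
l(E) = -12 + E (l(E) = -3 + (E - 9) = -3 + (-9 + E) = -12 + E)
A(S(1)) + l(L(j, -q)) = 1 + (-12 - 1*(-4)*15) = 1 + (-12 + 4*15) = 1 + (-12 + 60) = 1 + 48 = 49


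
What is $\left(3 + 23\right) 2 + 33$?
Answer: $85$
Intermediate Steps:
$\left(3 + 23\right) 2 + 33 = 26 \cdot 2 + 33 = 52 + 33 = 85$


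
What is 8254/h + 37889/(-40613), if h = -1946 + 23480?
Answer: -240341012/437280171 ≈ -0.54963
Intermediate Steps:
h = 21534
8254/h + 37889/(-40613) = 8254/21534 + 37889/(-40613) = 8254*(1/21534) + 37889*(-1/40613) = 4127/10767 - 37889/40613 = -240341012/437280171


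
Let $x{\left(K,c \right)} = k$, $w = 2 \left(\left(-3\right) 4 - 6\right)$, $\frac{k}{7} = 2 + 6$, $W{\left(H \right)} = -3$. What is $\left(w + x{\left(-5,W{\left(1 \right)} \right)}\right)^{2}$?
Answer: $400$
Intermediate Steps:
$k = 56$ ($k = 7 \left(2 + 6\right) = 7 \cdot 8 = 56$)
$w = -36$ ($w = 2 \left(-12 - 6\right) = 2 \left(-18\right) = -36$)
$x{\left(K,c \right)} = 56$
$\left(w + x{\left(-5,W{\left(1 \right)} \right)}\right)^{2} = \left(-36 + 56\right)^{2} = 20^{2} = 400$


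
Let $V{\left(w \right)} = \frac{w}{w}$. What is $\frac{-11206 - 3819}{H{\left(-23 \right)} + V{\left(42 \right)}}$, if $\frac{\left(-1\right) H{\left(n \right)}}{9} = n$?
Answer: $- \frac{15025}{208} \approx -72.236$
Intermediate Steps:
$H{\left(n \right)} = - 9 n$
$V{\left(w \right)} = 1$
$\frac{-11206 - 3819}{H{\left(-23 \right)} + V{\left(42 \right)}} = \frac{-11206 - 3819}{\left(-9\right) \left(-23\right) + 1} = - \frac{15025}{207 + 1} = - \frac{15025}{208}$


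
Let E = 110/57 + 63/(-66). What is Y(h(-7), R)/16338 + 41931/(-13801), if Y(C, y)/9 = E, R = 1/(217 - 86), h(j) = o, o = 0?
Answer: -95436023845/31416982828 ≈ -3.0377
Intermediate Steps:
h(j) = 0
E = 1223/1254 (E = 110*(1/57) + 63*(-1/66) = 110/57 - 21/22 = 1223/1254 ≈ 0.97528)
R = 1/131 ≈ 0.0076336
Y(C, y) = 3669/418 (Y(C, y) = 9*(1223/1254) = 3669/418)
Y(h(-7), R)/16338 + 41931/(-13801) = (3669/418)/16338 + 41931/(-13801) = (3669/418)*(1/16338) + 41931*(-1/13801) = 1223/2276428 - 41931/13801 = -95436023845/31416982828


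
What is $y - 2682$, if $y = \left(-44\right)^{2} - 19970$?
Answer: $-20716$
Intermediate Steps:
$y = -18034$ ($y = 1936 - 19970 = -18034$)
$y - 2682 = -18034 - 2682 = -20716$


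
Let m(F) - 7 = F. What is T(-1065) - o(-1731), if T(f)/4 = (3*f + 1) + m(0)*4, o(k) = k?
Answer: -10933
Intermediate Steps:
m(F) = 7 + F
T(f) = 116 + 12*f (T(f) = 4*((3*f + 1) + (7 + 0)*4) = 4*((1 + 3*f) + 7*4) = 4*((1 + 3*f) + 28) = 4*(29 + 3*f) = 116 + 12*f)
T(-1065) - o(-1731) = (116 + 12*(-1065)) - 1*(-1731) = (116 - 12780) + 1731 = -12664 + 1731 = -10933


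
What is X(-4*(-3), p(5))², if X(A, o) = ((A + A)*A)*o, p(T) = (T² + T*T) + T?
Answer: 250905600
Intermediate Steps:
p(T) = T + 2*T² (p(T) = (T² + T²) + T = 2*T² + T = T + 2*T²)
X(A, o) = 2*o*A² (X(A, o) = ((2*A)*A)*o = (2*A²)*o = 2*o*A²)
X(-4*(-3), p(5))² = (2*(5*(1 + 2*5))*(-4*(-3))²)² = (2*(5*(1 + 10))*12²)² = (2*(5*11)*144)² = (2*55*144)² = 15840² = 250905600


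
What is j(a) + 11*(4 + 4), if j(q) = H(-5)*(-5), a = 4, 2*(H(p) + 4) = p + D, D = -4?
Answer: 261/2 ≈ 130.50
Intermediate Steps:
H(p) = -6 + p/2 (H(p) = -4 + (p - 4)/2 = -4 + (-4 + p)/2 = -4 + (-2 + p/2) = -6 + p/2)
j(q) = 85/2 (j(q) = (-6 + (1/2)*(-5))*(-5) = (-6 - 5/2)*(-5) = -17/2*(-5) = 85/2)
j(a) + 11*(4 + 4) = 85/2 + 11*(4 + 4) = 85/2 + 11*8 = 85/2 + 88 = 261/2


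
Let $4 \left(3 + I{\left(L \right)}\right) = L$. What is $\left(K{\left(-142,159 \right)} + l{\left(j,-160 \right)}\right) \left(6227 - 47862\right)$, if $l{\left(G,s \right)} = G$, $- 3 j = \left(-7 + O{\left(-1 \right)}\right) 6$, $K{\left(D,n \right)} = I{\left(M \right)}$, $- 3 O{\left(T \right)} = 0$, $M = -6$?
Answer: $- \frac{791065}{2} \approx -3.9553 \cdot 10^{5}$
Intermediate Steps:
$I{\left(L \right)} = -3 + \frac{L}{4}$
$O{\left(T \right)} = 0$ ($O{\left(T \right)} = \left(- \frac{1}{3}\right) 0 = 0$)
$K{\left(D,n \right)} = - \frac{9}{2}$ ($K{\left(D,n \right)} = -3 + \frac{1}{4} \left(-6\right) = -3 - \frac{3}{2} = - \frac{9}{2}$)
$j = 14$ ($j = - \frac{\left(-7 + 0\right) 6}{3} = - \frac{\left(-7\right) 6}{3} = \left(- \frac{1}{3}\right) \left(-42\right) = 14$)
$\left(K{\left(-142,159 \right)} + l{\left(j,-160 \right)}\right) \left(6227 - 47862\right) = \left(- \frac{9}{2} + 14\right) \left(6227 - 47862\right) = \frac{19}{2} \left(-41635\right) = - \frac{791065}{2}$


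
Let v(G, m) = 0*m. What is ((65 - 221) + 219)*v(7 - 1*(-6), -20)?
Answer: 0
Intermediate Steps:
v(G, m) = 0
((65 - 221) + 219)*v(7 - 1*(-6), -20) = ((65 - 221) + 219)*0 = (-156 + 219)*0 = 63*0 = 0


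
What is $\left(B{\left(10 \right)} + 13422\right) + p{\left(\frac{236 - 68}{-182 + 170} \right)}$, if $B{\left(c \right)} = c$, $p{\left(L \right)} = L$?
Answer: $13418$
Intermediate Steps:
$\left(B{\left(10 \right)} + 13422\right) + p{\left(\frac{236 - 68}{-182 + 170} \right)} = \left(10 + 13422\right) + \frac{236 - 68}{-182 + 170} = 13432 + \frac{168}{-12} = 13432 + 168 \left(- \frac{1}{12}\right) = 13432 - 14 = 13418$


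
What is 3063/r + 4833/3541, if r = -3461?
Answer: 5880930/12255401 ≈ 0.47986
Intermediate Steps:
3063/r + 4833/3541 = 3063/(-3461) + 4833/3541 = 3063*(-1/3461) + 4833*(1/3541) = -3063/3461 + 4833/3541 = 5880930/12255401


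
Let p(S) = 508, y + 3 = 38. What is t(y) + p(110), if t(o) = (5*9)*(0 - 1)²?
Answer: 553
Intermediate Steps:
y = 35 (y = -3 + 38 = 35)
t(o) = 45 (t(o) = 45*(-1)² = 45*1 = 45)
t(y) + p(110) = 45 + 508 = 553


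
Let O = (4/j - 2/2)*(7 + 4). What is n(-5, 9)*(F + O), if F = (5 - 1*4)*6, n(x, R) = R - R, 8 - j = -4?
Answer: 0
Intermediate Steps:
j = 12 (j = 8 - 1*(-4) = 8 + 4 = 12)
n(x, R) = 0
O = -22/3 (O = (4/12 - 2/2)*(7 + 4) = (4*(1/12) - 2*1/2)*11 = (1/3 - 1)*11 = -2/3*11 = -22/3 ≈ -7.3333)
F = 6 (F = (5 - 4)*6 = 1*6 = 6)
n(-5, 9)*(F + O) = 0*(6 - 22/3) = 0*(-4/3) = 0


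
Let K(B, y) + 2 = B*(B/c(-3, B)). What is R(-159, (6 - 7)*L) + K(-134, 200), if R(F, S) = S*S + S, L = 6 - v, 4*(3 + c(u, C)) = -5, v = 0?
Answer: -71348/17 ≈ -4196.9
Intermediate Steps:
c(u, C) = -17/4 (c(u, C) = -3 + (¼)*(-5) = -3 - 5/4 = -17/4)
L = 6 (L = 6 - 1*0 = 6 + 0 = 6)
K(B, y) = -2 - 4*B²/17 (K(B, y) = -2 + B*(B/(-17/4)) = -2 + B*(B*(-4/17)) = -2 + B*(-4*B/17) = -2 - 4*B²/17)
R(F, S) = S + S² (R(F, S) = S² + S = S + S²)
R(-159, (6 - 7)*L) + K(-134, 200) = ((6 - 7)*6)*(1 + (6 - 7)*6) + (-2 - 4/17*(-134)²) = (-1*6)*(1 - 1*6) + (-2 - 4/17*17956) = -6*(1 - 6) + (-2 - 71824/17) = -6*(-5) - 71858/17 = 30 - 71858/17 = -71348/17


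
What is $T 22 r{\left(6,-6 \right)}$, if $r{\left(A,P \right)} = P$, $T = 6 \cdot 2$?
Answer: $-1584$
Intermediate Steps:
$T = 12$
$T 22 r{\left(6,-6 \right)} = 12 \cdot 22 \left(-6\right) = 264 \left(-6\right) = -1584$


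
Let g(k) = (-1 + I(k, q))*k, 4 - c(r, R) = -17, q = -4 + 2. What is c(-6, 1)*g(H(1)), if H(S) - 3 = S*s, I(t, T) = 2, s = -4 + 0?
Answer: -21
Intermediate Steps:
s = -4
q = -2
H(S) = 3 - 4*S (H(S) = 3 + S*(-4) = 3 - 4*S)
c(r, R) = 21 (c(r, R) = 4 - 1*(-17) = 4 + 17 = 21)
g(k) = k (g(k) = (-1 + 2)*k = 1*k = k)
c(-6, 1)*g(H(1)) = 21*(3 - 4*1) = 21*(3 - 4) = 21*(-1) = -21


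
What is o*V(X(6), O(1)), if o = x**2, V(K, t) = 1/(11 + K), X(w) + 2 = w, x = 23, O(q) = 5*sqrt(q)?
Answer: 529/15 ≈ 35.267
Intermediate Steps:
X(w) = -2 + w
o = 529 (o = 23**2 = 529)
o*V(X(6), O(1)) = 529/(11 + (-2 + 6)) = 529/(11 + 4) = 529/15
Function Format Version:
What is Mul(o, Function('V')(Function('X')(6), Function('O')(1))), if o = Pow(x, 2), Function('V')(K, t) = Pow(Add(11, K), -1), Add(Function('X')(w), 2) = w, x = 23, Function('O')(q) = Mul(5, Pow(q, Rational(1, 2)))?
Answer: Rational(529, 15) ≈ 35.267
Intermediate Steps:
Function('X')(w) = Add(-2, w)
o = 529 (o = Pow(23, 2) = 529)
Mul(o, Function('V')(Function('X')(6), Function('O')(1))) = Mul(529, Pow(Add(11, Add(-2, 6)), -1)) = Mul(529, Pow(Add(11, 4), -1)) = Mul(529, Pow(15, -1)) = Mul(529, Rational(1, 15)) = Rational(529, 15)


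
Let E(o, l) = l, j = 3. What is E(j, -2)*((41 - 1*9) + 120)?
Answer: -304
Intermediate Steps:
E(j, -2)*((41 - 1*9) + 120) = -2*((41 - 1*9) + 120) = -2*((41 - 9) + 120) = -2*(32 + 120) = -2*152 = -304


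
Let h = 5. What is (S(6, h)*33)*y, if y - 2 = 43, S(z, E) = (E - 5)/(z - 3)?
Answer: 0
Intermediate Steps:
S(z, E) = (-5 + E)/(-3 + z)
y = 45 (y = 2 + 43 = 45)
(S(6, h)*33)*y = (((-5 + 5)/(-3 + 6))*33)*45 = ((0/3)*33)*45 = (((⅓)*0)*33)*45 = (0*33)*45 = 0*45 = 0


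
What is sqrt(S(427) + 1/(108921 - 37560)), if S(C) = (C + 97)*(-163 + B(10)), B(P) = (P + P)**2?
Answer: sqrt(7807580464589)/7929 ≈ 352.40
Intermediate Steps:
B(P) = 4*P**2 (B(P) = (2*P)**2 = 4*P**2)
S(C) = 22989 + 237*C (S(C) = (C + 97)*(-163 + 4*10**2) = (97 + C)*(-163 + 4*100) = (97 + C)*(-163 + 400) = (97 + C)*237 = 22989 + 237*C)
sqrt(S(427) + 1/(108921 - 37560)) = sqrt((22989 + 237*427) + 1/(108921 - 37560)) = sqrt((22989 + 101199) + 1/71361) = sqrt(124188 + 1/71361) = sqrt(8862179869/71361) = sqrt(7807580464589)/7929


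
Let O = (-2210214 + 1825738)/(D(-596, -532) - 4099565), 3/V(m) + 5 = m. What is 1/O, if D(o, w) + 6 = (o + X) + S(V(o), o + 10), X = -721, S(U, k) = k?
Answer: 2050737/192238 ≈ 10.668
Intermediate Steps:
V(m) = 3/(-5 + m)
D(o, w) = -717 + 2*o (D(o, w) = -6 + ((o - 721) + (o + 10)) = -6 + ((-721 + o) + (10 + o)) = -6 + (-711 + 2*o) = -717 + 2*o)
O = 192238/2050737 (O = (-2210214 + 1825738)/((-717 + 2*(-596)) - 4099565) = -384476/((-717 - 1192) - 4099565) = -384476/(-1909 - 4099565) = -384476/(-4101474) = -384476*(-1/4101474) = 192238/2050737 ≈ 0.093741)
1/O = 1/(192238/2050737) = 2050737/192238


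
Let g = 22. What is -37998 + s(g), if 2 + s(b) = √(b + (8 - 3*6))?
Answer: -38000 + 2*√3 ≈ -37997.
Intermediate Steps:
s(b) = -2 + √(-10 + b) (s(b) = -2 + √(b + (8 - 3*6)) = -2 + √(b + (8 - 18)) = -2 + √(b - 10) = -2 + √(-10 + b))
-37998 + s(g) = -37998 + (-2 + √(-10 + 22)) = -37998 + (-2 + √12) = -37998 + (-2 + 2*√3) = -38000 + 2*√3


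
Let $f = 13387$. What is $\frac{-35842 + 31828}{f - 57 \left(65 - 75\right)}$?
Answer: $- \frac{4014}{13957} \approx -0.2876$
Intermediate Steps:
$\frac{-35842 + 31828}{f - 57 \left(65 - 75\right)} = \frac{-35842 + 31828}{13387 - 57 \left(65 - 75\right)} = - \frac{4014}{13387 - -570} = - \frac{4014}{13387 + 570} = - \frac{4014}{13957}$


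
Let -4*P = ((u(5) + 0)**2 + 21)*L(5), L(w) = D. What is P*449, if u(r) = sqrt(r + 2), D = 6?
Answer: -18858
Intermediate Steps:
u(r) = sqrt(2 + r)
L(w) = 6
P = -42 (P = -((sqrt(2 + 5) + 0)**2 + 21)*6/4 = -((sqrt(7) + 0)**2 + 21)*6/4 = -((sqrt(7))**2 + 21)*6/4 = -(7 + 21)*6/4 = -7*6 = -1/4*168 = -42)
P*449 = -42*449 = -18858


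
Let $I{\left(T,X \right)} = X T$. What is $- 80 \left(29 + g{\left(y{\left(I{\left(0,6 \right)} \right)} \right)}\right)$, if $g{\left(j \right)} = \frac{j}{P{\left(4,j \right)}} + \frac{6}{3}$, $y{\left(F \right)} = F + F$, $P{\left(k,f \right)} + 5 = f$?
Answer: $-2480$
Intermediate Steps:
$I{\left(T,X \right)} = T X$
$P{\left(k,f \right)} = -5 + f$
$y{\left(F \right)} = 2 F$
$g{\left(j \right)} = 2 + \frac{j}{-5 + j}$ ($g{\left(j \right)} = \frac{j}{-5 + j} + \frac{6}{3} = \frac{j}{-5 + j} + 6 \cdot \frac{1}{3} = \frac{j}{-5 + j} + 2 = 2 + \frac{j}{-5 + j}$)
$- 80 \left(29 + g{\left(y{\left(I{\left(0,6 \right)} \right)} \right)}\right) = - 80 \left(29 + \frac{-10 + 3 \cdot 2 \cdot 0 \cdot 6}{-5 + 2 \cdot 0 \cdot 6}\right) = - 80 \left(29 + \frac{-10 + 3 \cdot 2 \cdot 0}{-5 + 2 \cdot 0}\right) = - 80 \left(29 + \frac{-10 + 3 \cdot 0}{-5 + 0}\right) = - 80 \left(29 + \frac{-10 + 0}{-5}\right) = - 80 \left(29 - -2\right) = - 80 \left(29 + 2\right) = \left(-80\right) 31 = -2480$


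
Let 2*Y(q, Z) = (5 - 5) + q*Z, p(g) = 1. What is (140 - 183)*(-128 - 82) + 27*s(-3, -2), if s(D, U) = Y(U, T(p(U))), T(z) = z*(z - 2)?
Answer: 9057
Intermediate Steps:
T(z) = z*(-2 + z)
Y(q, Z) = Z*q/2 (Y(q, Z) = ((5 - 5) + q*Z)/2 = (0 + Z*q)/2 = (Z*q)/2 = Z*q/2)
s(D, U) = -U/2 (s(D, U) = (1*(-2 + 1))*U/2 = (1*(-1))*U/2 = (½)*(-1)*U = -U/2)
(140 - 183)*(-128 - 82) + 27*s(-3, -2) = (140 - 183)*(-128 - 82) + 27*(-½*(-2)) = -43*(-210) + 27*1 = 9030 + 27 = 9057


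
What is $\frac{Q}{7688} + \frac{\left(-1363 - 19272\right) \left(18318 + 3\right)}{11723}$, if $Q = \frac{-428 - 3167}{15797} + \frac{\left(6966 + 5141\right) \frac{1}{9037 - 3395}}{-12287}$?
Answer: $- \frac{3182882315487618329894947}{98697396761457205712} \approx -32249.0$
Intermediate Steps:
$Q = - \frac{249408352409}{1095099443438}$ ($Q = \left(-3595\right) \frac{1}{15797} + \frac{12107}{5642} \left(- \frac{1}{12287}\right) = - \frac{3595}{15797} + 12107 \cdot \frac{1}{5642} \left(- \frac{1}{12287}\right) = - \frac{3595}{15797} + \frac{12107}{5642} \left(- \frac{1}{12287}\right) = - \frac{3595}{15797} - \frac{12107}{69323254} = - \frac{249408352409}{1095099443438} \approx -0.22775$)
$\frac{Q}{7688} + \frac{\left(-1363 - 19272\right) \left(18318 + 3\right)}{11723} = - \frac{249408352409}{1095099443438 \cdot 7688} + \frac{\left(-1363 - 19272\right) \left(18318 + 3\right)}{11723} = \left(- \frac{249408352409}{1095099443438}\right) \frac{1}{7688} + \left(-20635\right) 18321 \cdot \frac{1}{11723} = - \frac{249408352409}{8419124521151344} - \frac{378053835}{11723} = - \frac{3182882315487618329894947}{98697396761457205712}$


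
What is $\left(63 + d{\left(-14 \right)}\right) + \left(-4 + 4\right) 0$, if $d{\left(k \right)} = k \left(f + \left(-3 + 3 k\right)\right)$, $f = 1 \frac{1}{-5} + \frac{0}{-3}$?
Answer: $\frac{3479}{5} \approx 695.8$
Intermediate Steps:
$f = - \frac{1}{5}$ ($f = 1 \left(- \frac{1}{5}\right) + 0 \left(- \frac{1}{3}\right) = - \frac{1}{5} + 0 = - \frac{1}{5} \approx -0.2$)
$d{\left(k \right)} = k \left(- \frac{16}{5} + 3 k\right)$ ($d{\left(k \right)} = k \left(- \frac{1}{5} + \left(-3 + 3 k\right)\right) = k \left(- \frac{16}{5} + 3 k\right)$)
$\left(63 + d{\left(-14 \right)}\right) + \left(-4 + 4\right) 0 = \left(63 + \frac{1}{5} \left(-14\right) \left(-16 + 15 \left(-14\right)\right)\right) + \left(-4 + 4\right) 0 = \left(63 + \frac{1}{5} \left(-14\right) \left(-16 - 210\right)\right) + 0 \cdot 0 = \left(63 + \frac{1}{5} \left(-14\right) \left(-226\right)\right) + 0 = \left(63 + \frac{3164}{5}\right) + 0 = \frac{3479}{5} + 0 = \frac{3479}{5}$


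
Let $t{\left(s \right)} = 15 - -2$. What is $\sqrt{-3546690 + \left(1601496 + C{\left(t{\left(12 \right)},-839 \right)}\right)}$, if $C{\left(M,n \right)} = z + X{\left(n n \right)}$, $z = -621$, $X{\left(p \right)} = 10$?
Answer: $i \sqrt{1945805} \approx 1394.9 i$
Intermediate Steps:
$t{\left(s \right)} = 17$ ($t{\left(s \right)} = 15 + 2 = 17$)
$C{\left(M,n \right)} = -611$ ($C{\left(M,n \right)} = -621 + 10 = -611$)
$\sqrt{-3546690 + \left(1601496 + C{\left(t{\left(12 \right)},-839 \right)}\right)} = \sqrt{-3546690 + \left(1601496 - 611\right)} = \sqrt{-3546690 + 1600885} = \sqrt{-1945805} = i \sqrt{1945805}$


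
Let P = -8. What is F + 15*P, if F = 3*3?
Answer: -111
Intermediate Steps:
F = 9
F + 15*P = 9 + 15*(-8) = 9 - 120 = -111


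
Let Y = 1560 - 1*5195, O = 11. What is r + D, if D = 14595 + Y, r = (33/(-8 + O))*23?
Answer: 11213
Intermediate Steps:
r = 253 (r = (33/(-8 + 11))*23 = (33/3)*23 = (33*(⅓))*23 = 11*23 = 253)
Y = -3635 (Y = 1560 - 5195 = -3635)
D = 10960 (D = 14595 - 3635 = 10960)
r + D = 253 + 10960 = 11213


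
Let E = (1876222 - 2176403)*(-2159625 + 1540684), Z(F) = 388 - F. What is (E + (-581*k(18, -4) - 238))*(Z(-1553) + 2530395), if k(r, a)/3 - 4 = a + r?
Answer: 470493586150882224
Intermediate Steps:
k(r, a) = 12 + 3*a + 3*r (k(r, a) = 12 + 3*(a + r) = 12 + (3*a + 3*r) = 12 + 3*a + 3*r)
E = 185794328321 (E = -300181*(-618941) = 185794328321)
(E + (-581*k(18, -4) - 238))*(Z(-1553) + 2530395) = (185794328321 + (-581*(12 + 3*(-4) + 3*18) - 238))*((388 - 1*(-1553)) + 2530395) = (185794328321 + (-581*(12 - 12 + 54) - 238))*((388 + 1553) + 2530395) = (185794328321 + (-581*54 - 238))*(1941 + 2530395) = (185794328321 + (-31374 - 238))*2532336 = (185794328321 - 31612)*2532336 = 185794296709*2532336 = 470493586150882224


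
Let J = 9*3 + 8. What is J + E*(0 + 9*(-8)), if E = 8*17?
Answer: -9757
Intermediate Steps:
E = 136
J = 35 (J = 27 + 8 = 35)
J + E*(0 + 9*(-8)) = 35 + 136*(0 + 9*(-8)) = 35 + 136*(0 - 72) = 35 + 136*(-72) = 35 - 9792 = -9757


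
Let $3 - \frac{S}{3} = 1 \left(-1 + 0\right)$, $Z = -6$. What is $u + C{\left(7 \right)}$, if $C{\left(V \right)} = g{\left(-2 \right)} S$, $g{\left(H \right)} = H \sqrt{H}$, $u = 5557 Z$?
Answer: $-33342 - 24 i \sqrt{2} \approx -33342.0 - 33.941 i$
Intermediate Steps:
$u = -33342$ ($u = 5557 \left(-6\right) = -33342$)
$S = 12$ ($S = 9 - 3 \cdot 1 \left(-1 + 0\right) = 9 - 3 \cdot 1 \left(-1\right) = 9 - -3 = 9 + 3 = 12$)
$g{\left(H \right)} = H^{\frac{3}{2}}$
$C{\left(V \right)} = - 24 i \sqrt{2}$ ($C{\left(V \right)} = \left(-2\right)^{\frac{3}{2}} \cdot 12 = - 2 i \sqrt{2} \cdot 12 = - 24 i \sqrt{2}$)
$u + C{\left(7 \right)} = -33342 - 24 i \sqrt{2}$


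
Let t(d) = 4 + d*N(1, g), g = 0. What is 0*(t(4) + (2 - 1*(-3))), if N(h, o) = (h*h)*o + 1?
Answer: 0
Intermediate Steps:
N(h, o) = 1 + o*h**2 (N(h, o) = h**2*o + 1 = o*h**2 + 1 = 1 + o*h**2)
t(d) = 4 + d (t(d) = 4 + d*(1 + 0*1**2) = 4 + d*(1 + 0*1) = 4 + d*(1 + 0) = 4 + d*1 = 4 + d)
0*(t(4) + (2 - 1*(-3))) = 0*((4 + 4) + (2 - 1*(-3))) = 0*(8 + (2 + 3)) = 0*(8 + 5) = 0*13 = 0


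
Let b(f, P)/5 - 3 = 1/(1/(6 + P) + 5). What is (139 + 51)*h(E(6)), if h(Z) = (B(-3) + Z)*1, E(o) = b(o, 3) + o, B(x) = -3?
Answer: 82935/23 ≈ 3605.9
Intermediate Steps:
b(f, P) = 15 + 5/(5 + 1/(6 + P)) (b(f, P) = 15 + 5/(1/(6 + P) + 5) = 15 + 5/(5 + 1/(6 + P)))
E(o) = 735/46 + o (E(o) = 5*(99 + 16*3)/(31 + 5*3) + o = 5*(99 + 48)/(31 + 15) + o = 5*147/46 + o = 5*(1/46)*147 + o = 735/46 + o)
h(Z) = -3 + Z (h(Z) = (-3 + Z)*1 = -3 + Z)
(139 + 51)*h(E(6)) = (139 + 51)*(-3 + (735/46 + 6)) = 190*(-3 + 1011/46) = 190*(873/46) = 82935/23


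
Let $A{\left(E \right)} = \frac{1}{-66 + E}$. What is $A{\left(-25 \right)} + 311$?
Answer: $\frac{28300}{91} \approx 310.99$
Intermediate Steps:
$A{\left(-25 \right)} + 311 = \frac{1}{-66 - 25} + 311 = \frac{1}{-91} + 311 = - \frac{1}{91} + 311 = \frac{28300}{91}$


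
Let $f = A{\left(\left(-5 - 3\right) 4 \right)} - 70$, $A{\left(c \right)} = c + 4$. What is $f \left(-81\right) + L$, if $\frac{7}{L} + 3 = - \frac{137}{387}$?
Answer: $\frac{10300815}{1298} \approx 7935.9$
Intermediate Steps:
$A{\left(c \right)} = 4 + c$
$L = - \frac{2709}{1298}$ ($L = \frac{7}{-3 - \frac{137}{387}} = \frac{7}{- \frac{1298}{387}} = 7 \left(- \frac{387}{1298}\right) = - \frac{2709}{1298} \approx -2.0871$)
$f = -98$ ($f = \left(4 + \left(-5 - 3\right) 4\right) - 70 = \left(4 - 32\right) - 70 = -28 - 70 = -98$)
$f \left(-81\right) + L = \left(-98\right) \left(-81\right) - \frac{2709}{1298} = 7938 - \frac{2709}{1298} = \frac{10300815}{1298}$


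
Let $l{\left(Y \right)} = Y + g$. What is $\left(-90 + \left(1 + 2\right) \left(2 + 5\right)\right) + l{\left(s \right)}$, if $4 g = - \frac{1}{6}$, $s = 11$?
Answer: $- \frac{1393}{24} \approx -58.042$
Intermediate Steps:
$g = - \frac{1}{24}$ ($g = \frac{\left(-1\right) \frac{1}{6}}{4} = \frac{1}{4} \left(- \frac{1}{6}\right) = - \frac{1}{24} \approx -0.041667$)
$l{\left(Y \right)} = - \frac{1}{24} + Y$ ($l{\left(Y \right)} = Y - \frac{1}{24} = - \frac{1}{24} + Y$)
$\left(-90 + \left(1 + 2\right) \left(2 + 5\right)\right) + l{\left(s \right)} = \left(-90 + \left(1 + 2\right) \left(2 + 5\right)\right) + \left(- \frac{1}{24} + 11\right) = \left(-90 + 3 \cdot 7\right) + \frac{263}{24} = \left(-90 + 21\right) + \frac{263}{24} = -69 + \frac{263}{24} = - \frac{1393}{24}$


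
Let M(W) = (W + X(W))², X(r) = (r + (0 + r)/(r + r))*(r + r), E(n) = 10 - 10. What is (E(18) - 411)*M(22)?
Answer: -420923184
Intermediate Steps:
E(n) = 0
X(r) = 2*r*(½ + r) (X(r) = (r + r/((2*r)))*(2*r) = (r + r*(1/(2*r)))*(2*r) = (r + ½)*(2*r) = (½ + r)*(2*r) = 2*r*(½ + r))
M(W) = (W + W*(1 + 2*W))²
(E(18) - 411)*M(22) = (0 - 411)*(4*22²*(1 + 22)²) = -1644*484*23² = -1644*484*529 = -411*1024144 = -420923184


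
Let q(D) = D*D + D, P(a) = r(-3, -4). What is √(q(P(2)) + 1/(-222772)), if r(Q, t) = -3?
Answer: √74440990283/111386 ≈ 2.4495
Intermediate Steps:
P(a) = -3
q(D) = D + D² (q(D) = D² + D = D + D²)
√(q(P(2)) + 1/(-222772)) = √(-3*(1 - 3) + 1/(-222772)) = √(-3*(-2) - 1/222772) = √(6 - 1/222772) = √(1336631/222772) = √74440990283/111386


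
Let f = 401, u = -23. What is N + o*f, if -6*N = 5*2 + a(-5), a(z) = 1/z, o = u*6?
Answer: -1660189/30 ≈ -55340.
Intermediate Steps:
o = -138 (o = -23*6 = -138)
N = -49/30 (N = -(5*2 + 1/(-5))/6 = -(10 - ⅕)/6 = -⅙*49/5 = -49/30 ≈ -1.6333)
N + o*f = -49/30 - 138*401 = -49/30 - 55338 = -1660189/30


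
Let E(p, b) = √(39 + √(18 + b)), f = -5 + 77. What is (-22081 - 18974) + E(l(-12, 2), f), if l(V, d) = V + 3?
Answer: -41055 + √(39 + 3*√10) ≈ -41048.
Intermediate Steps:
l(V, d) = 3 + V
f = 72
(-22081 - 18974) + E(l(-12, 2), f) = (-22081 - 18974) + √(39 + √(18 + 72)) = -41055 + √(39 + √90) = -41055 + √(39 + 3*√10)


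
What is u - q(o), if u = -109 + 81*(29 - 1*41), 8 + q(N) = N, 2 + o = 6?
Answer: -1077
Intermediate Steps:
o = 4 (o = -2 + 6 = 4)
q(N) = -8 + N
u = -1081 (u = -109 + 81*(29 - 41) = -109 + 81*(-12) = -109 - 972 = -1081)
u - q(o) = -1081 - (-8 + 4) = -1081 - 1*(-4) = -1081 + 4 = -1077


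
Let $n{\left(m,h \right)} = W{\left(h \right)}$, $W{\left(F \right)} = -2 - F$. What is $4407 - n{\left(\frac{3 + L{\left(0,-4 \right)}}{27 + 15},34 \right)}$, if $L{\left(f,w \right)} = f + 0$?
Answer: $4443$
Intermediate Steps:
$L{\left(f,w \right)} = f$
$n{\left(m,h \right)} = -2 - h$
$4407 - n{\left(\frac{3 + L{\left(0,-4 \right)}}{27 + 15},34 \right)} = 4407 - \left(-2 - 34\right) = 4407 - -36 = 4407 + 36 = 4443$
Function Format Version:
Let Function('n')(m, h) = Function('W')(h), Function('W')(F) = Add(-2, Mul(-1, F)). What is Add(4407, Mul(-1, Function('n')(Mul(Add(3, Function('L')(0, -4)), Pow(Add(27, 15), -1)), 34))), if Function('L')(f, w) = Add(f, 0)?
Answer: 4443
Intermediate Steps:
Function('L')(f, w) = f
Function('n')(m, h) = Add(-2, Mul(-1, h))
Add(4407, Mul(-1, Function('n')(Mul(Add(3, Function('L')(0, -4)), Pow(Add(27, 15), -1)), 34))) = Add(4407, Mul(-1, Add(-2, Mul(-1, 34)))) = Add(4407, Mul(-1, Add(-2, -34))) = Add(4407, Mul(-1, -36)) = Add(4407, 36) = 4443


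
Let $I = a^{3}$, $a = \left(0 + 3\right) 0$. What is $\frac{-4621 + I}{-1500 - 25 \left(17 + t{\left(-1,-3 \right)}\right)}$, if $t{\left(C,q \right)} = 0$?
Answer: $\frac{4621}{1925} \approx 2.4005$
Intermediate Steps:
$a = 0$ ($a = 3 \cdot 0 = 0$)
$I = 0$ ($I = 0^{3} = 0$)
$\frac{-4621 + I}{-1500 - 25 \left(17 + t{\left(-1,-3 \right)}\right)} = \frac{-4621 + 0}{-1500 - 25 \left(17 + 0\right)} = - \frac{4621}{-1500 - 425} = - \frac{4621}{-1925} = \left(-4621\right) \left(- \frac{1}{1925}\right) = \frac{4621}{1925}$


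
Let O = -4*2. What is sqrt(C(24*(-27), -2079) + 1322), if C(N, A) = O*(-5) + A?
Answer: I*sqrt(717) ≈ 26.777*I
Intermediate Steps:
O = -8
C(N, A) = 40 + A (C(N, A) = -8*(-5) + A = 40 + A)
sqrt(C(24*(-27), -2079) + 1322) = sqrt((40 - 2079) + 1322) = sqrt(-2039 + 1322) = sqrt(-717) = I*sqrt(717)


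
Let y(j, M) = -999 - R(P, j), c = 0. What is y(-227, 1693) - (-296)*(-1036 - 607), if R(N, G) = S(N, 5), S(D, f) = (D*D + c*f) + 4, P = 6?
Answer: -487367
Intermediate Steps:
S(D, f) = 4 + D**2 (S(D, f) = (D*D + 0*f) + 4 = (D**2 + 0) + 4 = D**2 + 4 = 4 + D**2)
R(N, G) = 4 + N**2
y(j, M) = -1039 (y(j, M) = -999 - (4 + 6**2) = -999 - (4 + 36) = -999 - 1*40 = -999 - 40 = -1039)
y(-227, 1693) - (-296)*(-1036 - 607) = -1039 - (-296)*(-1036 - 607) = -1039 - (-296)*(-1643) = -1039 - 1*486328 = -1039 - 486328 = -487367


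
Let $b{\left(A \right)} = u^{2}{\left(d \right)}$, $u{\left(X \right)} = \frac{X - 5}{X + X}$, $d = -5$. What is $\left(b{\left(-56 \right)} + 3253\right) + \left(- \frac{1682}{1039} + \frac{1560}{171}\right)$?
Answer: $\frac{193156048}{59223} \approx 3261.5$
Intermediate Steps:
$u{\left(X \right)} = \frac{-5 + X}{2 X}$
$b{\left(A \right)} = 1$ ($b{\left(A \right)} = \left(\frac{-5 - 5}{2 \left(-5\right)}\right)^{2} = \left(\frac{1}{2} \left(- \frac{1}{5}\right) \left(-10\right)\right)^{2} = 1^{2} = 1$)
$\left(b{\left(-56 \right)} + 3253\right) + \left(- \frac{1682}{1039} + \frac{1560}{171}\right) = \left(1 + 3253\right) + \left(- \frac{1682}{1039} + \frac{1560}{171}\right) = 3254 + \left(\left(-1682\right) \frac{1}{1039} + 1560 \cdot \frac{1}{171}\right) = 3254 + \left(- \frac{1682}{1039} + \frac{520}{57}\right) = 3254 + \frac{444406}{59223} = \frac{193156048}{59223}$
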